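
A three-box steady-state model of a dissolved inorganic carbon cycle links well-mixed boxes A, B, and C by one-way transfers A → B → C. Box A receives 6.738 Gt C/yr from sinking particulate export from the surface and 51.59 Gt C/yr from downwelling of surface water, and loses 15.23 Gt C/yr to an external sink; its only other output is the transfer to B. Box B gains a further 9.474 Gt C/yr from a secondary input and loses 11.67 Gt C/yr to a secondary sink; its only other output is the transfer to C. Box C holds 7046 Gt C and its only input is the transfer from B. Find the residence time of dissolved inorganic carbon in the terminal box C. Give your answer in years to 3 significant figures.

172 yr

Box A: F(A→B) = (6.738 + 51.59) − 15.23 = 43.098 Gt C/yr.
Box B: F(B→C) = (43.098 + 9.474) − 11.67 = 40.902 Gt C/yr.
Box C throughput = its input = 40.902 Gt C/yr; τ = 7046 / 40.902 = 172.3 yr.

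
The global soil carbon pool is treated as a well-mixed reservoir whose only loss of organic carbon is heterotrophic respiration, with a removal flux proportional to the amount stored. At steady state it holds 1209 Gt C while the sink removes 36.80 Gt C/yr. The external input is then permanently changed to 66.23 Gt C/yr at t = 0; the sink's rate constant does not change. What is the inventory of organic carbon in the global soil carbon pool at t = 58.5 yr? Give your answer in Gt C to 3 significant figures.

2010 Gt C

τ = M₀/F₀ = 1209/36.80 = 32.85 yr; rate constant k = 1/τ.
New steady state M_∞ = F₁/k = F₁·τ = 66.23 × 32.85 = 2175.9 Gt C.
M(t) = M_∞ + (M₀ − M_∞)·e^(−t/τ); t/τ = 58.5/32.85 = 1.781, so e^(−t/τ) = 0.1685.
M(t) = 2175.9 − 966.9 × 0.1685 = 2012.9 Gt C.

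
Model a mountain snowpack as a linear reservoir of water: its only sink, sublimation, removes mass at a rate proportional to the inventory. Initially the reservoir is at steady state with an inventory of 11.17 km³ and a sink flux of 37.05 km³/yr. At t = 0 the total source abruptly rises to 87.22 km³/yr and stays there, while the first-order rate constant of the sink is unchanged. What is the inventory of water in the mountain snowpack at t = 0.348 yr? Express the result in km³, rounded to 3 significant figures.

21.5 km³

τ = M₀/F₀ = 11.17/37.05 = 0.3015 yr; rate constant k = 1/τ.
New steady state M_∞ = F₁/k = F₁·τ = 87.22 × 0.3015 = 26.295 km³.
M(t) = M_∞ + (M₀ − M_∞)·e^(−t/τ); t/τ = 0.348/0.3015 = 1.154, so e^(−t/τ) = 0.3153.
M(t) = 26.295 − 15.13 × 0.3153 = 21.527 km³.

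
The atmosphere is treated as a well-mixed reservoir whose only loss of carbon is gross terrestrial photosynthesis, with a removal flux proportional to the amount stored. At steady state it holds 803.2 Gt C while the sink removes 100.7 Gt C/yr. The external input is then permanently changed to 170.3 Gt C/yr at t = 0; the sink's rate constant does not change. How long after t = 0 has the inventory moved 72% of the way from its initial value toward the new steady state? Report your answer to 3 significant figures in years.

10.2 yr

τ = M₀/F₀ = 803.2/100.7 = 7.976 yr.
The remaining gap fraction is e^(−t/τ); 72% covered ⇒ e^(−t/τ) = 0.280.
t = −τ ln(0.280) = 7.976 × 1.273 = 10.15 yr.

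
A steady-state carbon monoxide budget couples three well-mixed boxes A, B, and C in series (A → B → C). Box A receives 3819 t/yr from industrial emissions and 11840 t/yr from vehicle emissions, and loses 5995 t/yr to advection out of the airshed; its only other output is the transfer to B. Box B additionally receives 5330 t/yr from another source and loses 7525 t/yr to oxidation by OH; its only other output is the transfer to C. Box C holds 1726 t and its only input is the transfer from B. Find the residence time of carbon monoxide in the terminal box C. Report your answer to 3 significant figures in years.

0.231 yr

Box A: F(A→B) = (3819 + 11840) − 5995 = 9664.0 t/yr.
Box B: F(B→C) = (9664.0 + 5330) − 7525 = 7469.0 t/yr.
Box C throughput = its input = 7469.0 t/yr; τ = 1726 / 7469.0 = 0.2311 yr.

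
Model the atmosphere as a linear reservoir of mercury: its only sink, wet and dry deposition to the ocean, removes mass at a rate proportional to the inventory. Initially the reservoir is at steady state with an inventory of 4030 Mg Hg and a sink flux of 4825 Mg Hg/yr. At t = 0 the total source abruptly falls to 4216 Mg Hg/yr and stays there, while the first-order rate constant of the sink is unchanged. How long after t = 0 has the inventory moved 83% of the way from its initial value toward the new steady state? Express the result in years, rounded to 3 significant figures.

1.48 yr

τ = M₀/F₀ = 4030/4825 = 0.8352 yr.
The remaining gap fraction is e^(−t/τ); 83% covered ⇒ e^(−t/τ) = 0.170.
t = −τ ln(0.170) = 0.8352 × 1.772 = 1.480 yr.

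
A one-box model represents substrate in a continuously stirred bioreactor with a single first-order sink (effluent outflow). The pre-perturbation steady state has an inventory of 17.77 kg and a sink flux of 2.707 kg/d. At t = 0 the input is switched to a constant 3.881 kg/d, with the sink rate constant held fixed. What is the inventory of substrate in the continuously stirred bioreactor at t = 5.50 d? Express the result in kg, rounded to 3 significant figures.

Residence time τ = M₀/F₀ = 6.564 d. The eventual steady state is M_∞ = M₀·(F₁/F₀) = 17.77 × 3.881/2.707 = 25.477 kg.
The anomaly ΔM(t) = M(t) − M_∞ decays as ΔM₀·e^(−t/τ) with ΔM₀ = 17.77 − 25.477 = −7.707 kg.
At t = 5.50 d, e^(−t/τ) = e^(−0.8378) = 0.4326, so ΔM = −3.334 kg and M = 25.477 − 3.334 = 22.142 kg.

22.1 kg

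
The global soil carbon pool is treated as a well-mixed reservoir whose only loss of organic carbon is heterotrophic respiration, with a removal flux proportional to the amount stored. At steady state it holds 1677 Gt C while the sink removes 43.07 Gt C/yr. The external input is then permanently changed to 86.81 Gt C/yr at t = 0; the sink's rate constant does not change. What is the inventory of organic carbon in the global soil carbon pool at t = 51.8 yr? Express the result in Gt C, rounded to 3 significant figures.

The sink rate constant is k = F₀/M₀ = 43.07/1677 = 0.02568 yr⁻¹.
Solving dM/dt = F₁ − kM with M(0) = M₀ gives M(t) = F₁/k + (M₀ − F₁/k)·e^(−kt).
F₁/k = 86.81/0.02568 = 3380.1 Gt C; kt = 0.02568 × 51.8 = 1.330, e^(−kt) = 0.2644.
M(51.8) = 3380.1 + (1677 − 3380.1) × 0.2644 = 3380.1 − 450.3 = 2929.8 Gt C.

2930 Gt C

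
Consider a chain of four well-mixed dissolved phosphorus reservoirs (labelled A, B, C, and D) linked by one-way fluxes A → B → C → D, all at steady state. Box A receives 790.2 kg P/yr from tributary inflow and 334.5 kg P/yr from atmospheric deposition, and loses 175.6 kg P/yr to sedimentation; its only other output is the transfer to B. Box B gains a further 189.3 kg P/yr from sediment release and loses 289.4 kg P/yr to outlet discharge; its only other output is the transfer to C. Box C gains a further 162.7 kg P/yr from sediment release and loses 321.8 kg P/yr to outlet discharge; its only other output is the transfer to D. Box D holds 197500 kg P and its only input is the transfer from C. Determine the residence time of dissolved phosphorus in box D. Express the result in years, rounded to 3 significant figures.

Box A: F(A→B) = (790.2 + 334.5) − 175.6 = 949.10 kg P/yr.
Box B: F(B→C) = (949.10 + 189.3) − 289.4 = 849.00 kg P/yr.
Box C: F(C→D) = (849.00 + 162.7) − 321.8 = 689.90 kg P/yr.
Box D throughput = its input = 689.90 kg P/yr; τ = 197500 / 689.90 = 286.3 yr.

286 yr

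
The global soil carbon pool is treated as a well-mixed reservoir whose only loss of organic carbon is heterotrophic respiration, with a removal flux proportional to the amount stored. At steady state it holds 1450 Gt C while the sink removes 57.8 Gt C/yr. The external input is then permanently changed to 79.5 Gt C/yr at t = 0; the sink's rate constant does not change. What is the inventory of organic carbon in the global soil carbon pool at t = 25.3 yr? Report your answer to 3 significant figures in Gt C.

τ = M₀/F₀ = 1450/57.8 = 25.09 yr; rate constant k = 1/τ.
New steady state M_∞ = F₁/k = F₁·τ = 79.5 × 25.09 = 1994.4 Gt C.
M(t) = M_∞ + (M₀ − M_∞)·e^(−t/τ); t/τ = 25.3/25.09 = 1.009, so e^(−t/τ) = 0.3648.
M(t) = 1994.4 − 544.4 × 0.3648 = 1795.8 Gt C.

1800 Gt C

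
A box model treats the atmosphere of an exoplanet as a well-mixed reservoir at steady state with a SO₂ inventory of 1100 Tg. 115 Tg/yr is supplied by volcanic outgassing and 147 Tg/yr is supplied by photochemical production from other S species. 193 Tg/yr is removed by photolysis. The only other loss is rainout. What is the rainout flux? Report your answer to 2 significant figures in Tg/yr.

69 Tg/yr

At steady state ΣF_in = ΣF_out.
ΣF_in = 115 + 147 = 262.00 Tg/yr.
Rainout flux = ΣF_in − (193) = 262.00 − 193.0 = 69.00 Tg/yr.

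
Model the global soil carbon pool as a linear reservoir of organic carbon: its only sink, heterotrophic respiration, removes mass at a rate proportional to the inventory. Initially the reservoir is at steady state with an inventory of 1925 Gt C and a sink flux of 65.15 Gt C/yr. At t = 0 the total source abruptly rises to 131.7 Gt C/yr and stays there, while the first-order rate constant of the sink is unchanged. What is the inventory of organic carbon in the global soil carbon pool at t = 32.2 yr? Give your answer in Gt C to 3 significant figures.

3230 Gt C

τ = M₀/F₀ = 1925/65.15 = 29.55 yr; rate constant k = 1/τ.
New steady state M_∞ = F₁/k = F₁·τ = 131.7 × 29.55 = 3891.4 Gt C.
M(t) = M_∞ + (M₀ − M_∞)·e^(−t/τ); t/τ = 32.2/29.55 = 1.090, so e^(−t/τ) = 0.3363.
M(t) = 3891.4 − 1966 × 0.3363 = 3230.1 Gt C.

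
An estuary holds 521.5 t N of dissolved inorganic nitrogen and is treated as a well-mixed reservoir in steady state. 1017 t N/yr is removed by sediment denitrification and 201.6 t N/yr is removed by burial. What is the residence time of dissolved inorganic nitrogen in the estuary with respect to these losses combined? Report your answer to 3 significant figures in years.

Total removal = 1017 + 201.6 = 1218.6 t N/yr.
τ = M / ΣF_out = 521.5 / 1218.6 = 0.4280 yr.

0.428 yr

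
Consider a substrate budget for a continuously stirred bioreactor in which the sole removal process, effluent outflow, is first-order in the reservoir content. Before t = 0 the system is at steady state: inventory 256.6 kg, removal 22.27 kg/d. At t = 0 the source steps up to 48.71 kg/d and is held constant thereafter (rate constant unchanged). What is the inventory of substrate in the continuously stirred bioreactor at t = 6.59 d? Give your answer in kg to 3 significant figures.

τ = M₀/F₀ = 256.6/22.27 = 11.52 d; rate constant k = 1/τ.
New steady state M_∞ = F₁/k = F₁·τ = 48.71 × 11.52 = 561.25 kg.
M(t) = M_∞ + (M₀ − M_∞)·e^(−t/τ); t/τ = 6.59/11.52 = 0.5719, so e^(−t/τ) = 0.5644.
M(t) = 561.25 − 304.6 × 0.5644 = 389.30 kg.

389 kg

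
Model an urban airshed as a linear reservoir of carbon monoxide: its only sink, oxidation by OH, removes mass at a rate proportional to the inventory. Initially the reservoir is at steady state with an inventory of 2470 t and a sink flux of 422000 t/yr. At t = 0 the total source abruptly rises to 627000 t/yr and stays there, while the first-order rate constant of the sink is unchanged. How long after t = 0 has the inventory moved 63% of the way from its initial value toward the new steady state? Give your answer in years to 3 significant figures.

τ = M₀/F₀ = 2470/422000 = 0.005853 yr.
The remaining gap fraction is e^(−t/τ); 63% covered ⇒ e^(−t/τ) = 0.370.
t = −τ ln(0.370) = 0.005853 × 0.9943 = 0.005819 yr.

0.00582 yr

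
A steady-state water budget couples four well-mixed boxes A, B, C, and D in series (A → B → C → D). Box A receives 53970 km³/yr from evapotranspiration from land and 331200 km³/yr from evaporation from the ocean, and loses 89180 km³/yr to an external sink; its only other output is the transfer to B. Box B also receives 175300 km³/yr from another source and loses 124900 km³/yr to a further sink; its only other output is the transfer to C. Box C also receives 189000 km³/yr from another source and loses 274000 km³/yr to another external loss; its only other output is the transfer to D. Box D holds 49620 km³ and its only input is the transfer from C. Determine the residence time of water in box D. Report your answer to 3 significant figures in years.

0.190 yr

Box A: F(A→B) = (53970 + 331200) − 89180 = 295990 km³/yr.
Box B: F(B→C) = (295990 + 175300) − 124900 = 346390 km³/yr.
Box C: F(C→D) = (346390 + 189000) − 274000 = 261390 km³/yr.
Box D throughput = its input = 261390 km³/yr; τ = 49620 / 261390 = 0.1898 yr.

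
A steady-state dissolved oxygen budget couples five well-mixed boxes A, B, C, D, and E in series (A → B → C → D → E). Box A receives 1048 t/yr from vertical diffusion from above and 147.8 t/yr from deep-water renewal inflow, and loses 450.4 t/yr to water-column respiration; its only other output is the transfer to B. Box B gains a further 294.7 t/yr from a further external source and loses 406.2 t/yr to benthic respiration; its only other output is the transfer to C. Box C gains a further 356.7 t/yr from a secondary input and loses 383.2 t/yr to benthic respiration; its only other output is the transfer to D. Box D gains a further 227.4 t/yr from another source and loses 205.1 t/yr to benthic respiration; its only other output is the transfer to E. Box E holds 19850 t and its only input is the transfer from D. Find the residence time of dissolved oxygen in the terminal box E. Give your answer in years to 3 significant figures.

31.5 yr

Box A: F(A→B) = (1048 + 147.8) − 450.4 = 745.40 t/yr.
Box B: F(B→C) = (745.40 + 294.7) − 406.2 = 633.90 t/yr.
Box C: F(C→D) = (633.90 + 356.7) − 383.2 = 607.40 t/yr.
Box D: F(D→E) = (607.40 + 227.4) − 205.1 = 629.70 t/yr.
Box E throughput = its input = 629.70 t/yr; τ = 19850 / 629.70 = 31.52 yr.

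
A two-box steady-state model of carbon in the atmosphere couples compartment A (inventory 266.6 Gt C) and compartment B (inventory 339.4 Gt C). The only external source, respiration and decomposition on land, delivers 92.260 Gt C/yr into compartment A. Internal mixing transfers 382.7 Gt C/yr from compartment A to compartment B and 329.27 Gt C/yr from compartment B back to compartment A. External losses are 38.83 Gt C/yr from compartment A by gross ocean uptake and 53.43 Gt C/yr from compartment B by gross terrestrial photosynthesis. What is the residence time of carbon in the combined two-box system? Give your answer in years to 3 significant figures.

6.57 yr

Residence time in the combined system uses the total inventory and the total *external* removal — internal exchanges between the two boxes cancel.
M_total = 266.6 + 339.4 = 606.00 Gt C.
ΣF_external_out = 38.83 + 53.43 = 92.260 Gt C/yr.
τ = M_total / ΣF_ext = 606.00 / 92.260 = 6.568 yr.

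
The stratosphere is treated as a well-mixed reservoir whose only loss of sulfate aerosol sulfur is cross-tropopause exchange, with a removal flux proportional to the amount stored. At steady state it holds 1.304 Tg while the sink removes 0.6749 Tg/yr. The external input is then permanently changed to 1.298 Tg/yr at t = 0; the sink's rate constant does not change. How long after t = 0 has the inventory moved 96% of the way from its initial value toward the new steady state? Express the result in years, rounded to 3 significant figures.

6.22 yr

τ = M₀/F₀ = 1.304/0.6749 = 1.932 yr.
The remaining gap fraction is e^(−t/τ); 96% covered ⇒ e^(−t/τ) = 0.0400.
t = −τ ln(0.0400) = 1.932 × 3.219 = 6.219 yr.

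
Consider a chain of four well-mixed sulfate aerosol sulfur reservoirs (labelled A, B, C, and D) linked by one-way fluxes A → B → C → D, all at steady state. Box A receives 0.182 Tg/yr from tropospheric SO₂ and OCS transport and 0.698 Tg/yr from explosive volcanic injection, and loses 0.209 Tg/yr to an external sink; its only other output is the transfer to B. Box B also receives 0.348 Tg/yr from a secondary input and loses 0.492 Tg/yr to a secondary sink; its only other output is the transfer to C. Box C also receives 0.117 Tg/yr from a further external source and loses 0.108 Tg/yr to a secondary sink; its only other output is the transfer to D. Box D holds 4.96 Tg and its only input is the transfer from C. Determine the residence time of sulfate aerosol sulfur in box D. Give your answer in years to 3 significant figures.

9.25 yr

Box A: F(A→B) = (0.182 + 0.698) − 0.209 = 0.67100 Tg/yr.
Box B: F(B→C) = (0.67100 + 0.348) − 0.492 = 0.52700 Tg/yr.
Box C: F(C→D) = (0.52700 + 0.117) − 0.108 = 0.53600 Tg/yr.
Box D throughput = its input = 0.53600 Tg/yr; τ = 4.96 / 0.53600 = 9.254 yr.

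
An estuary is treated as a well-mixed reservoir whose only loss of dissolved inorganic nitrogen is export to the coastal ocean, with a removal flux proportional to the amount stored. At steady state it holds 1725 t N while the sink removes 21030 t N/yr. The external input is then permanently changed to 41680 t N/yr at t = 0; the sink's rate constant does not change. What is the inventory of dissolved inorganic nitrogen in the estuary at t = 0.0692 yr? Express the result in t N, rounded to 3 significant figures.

2690 t N

Residence time τ = M₀/F₀ = 0.08203 yr. The eventual steady state is M_∞ = M₀·(F₁/F₀) = 1725 × 41680/21030 = 3418.8 t N.
The anomaly ΔM(t) = M(t) − M_∞ decays as ΔM₀·e^(−t/τ) with ΔM₀ = 1725 − 3418.8 = −1694 t N.
At t = 0.0692 yr, e^(−t/τ) = e^(−0.8436) = 0.4301, so ΔM = −728.6 t N and M = 3418.8 − 728.6 = 2690.2 t N.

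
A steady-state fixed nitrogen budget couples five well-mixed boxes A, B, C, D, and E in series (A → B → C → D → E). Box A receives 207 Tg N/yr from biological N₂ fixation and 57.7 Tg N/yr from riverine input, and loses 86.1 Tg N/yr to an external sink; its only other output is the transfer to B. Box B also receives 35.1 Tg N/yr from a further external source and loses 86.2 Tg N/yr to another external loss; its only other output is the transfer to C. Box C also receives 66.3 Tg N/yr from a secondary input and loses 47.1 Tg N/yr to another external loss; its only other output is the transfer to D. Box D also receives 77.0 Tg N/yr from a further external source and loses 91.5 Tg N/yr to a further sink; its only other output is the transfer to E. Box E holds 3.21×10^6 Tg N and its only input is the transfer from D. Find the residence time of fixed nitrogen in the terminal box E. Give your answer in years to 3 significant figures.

Box A: F(A→B) = (207 + 57.7) − 86.1 = 178.60 Tg N/yr.
Box B: F(B→C) = (178.60 + 35.1) − 86.2 = 127.50 Tg N/yr.
Box C: F(C→D) = (127.50 + 66.3) − 47.1 = 146.70 Tg N/yr.
Box D: F(D→E) = (146.70 + 77.0) − 91.5 = 132.20 Tg N/yr.
Box E throughput = its input = 132.20 Tg N/yr; τ = 3.21×10^6 / 132.20 = 24280 yr.

24300 yr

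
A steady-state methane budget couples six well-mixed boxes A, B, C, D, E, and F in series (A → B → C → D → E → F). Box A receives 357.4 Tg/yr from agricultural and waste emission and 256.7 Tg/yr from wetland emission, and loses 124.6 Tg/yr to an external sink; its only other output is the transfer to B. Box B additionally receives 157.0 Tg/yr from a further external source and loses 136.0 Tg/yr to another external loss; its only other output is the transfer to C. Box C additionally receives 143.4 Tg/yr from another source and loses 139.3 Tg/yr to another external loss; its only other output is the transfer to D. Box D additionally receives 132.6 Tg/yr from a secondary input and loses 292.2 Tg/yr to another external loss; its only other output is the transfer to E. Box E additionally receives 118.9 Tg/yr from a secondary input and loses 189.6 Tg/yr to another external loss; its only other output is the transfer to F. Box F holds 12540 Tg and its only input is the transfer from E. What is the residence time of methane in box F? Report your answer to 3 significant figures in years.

Box A: F(A→B) = (357.4 + 256.7) − 124.6 = 489.50 Tg/yr.
Box B: F(B→C) = (489.50 + 157.0) − 136.0 = 510.50 Tg/yr.
Box C: F(C→D) = (510.50 + 143.4) − 139.3 = 514.60 Tg/yr.
Box D: F(D→E) = (514.60 + 132.6) − 292.2 = 355.00 Tg/yr.
Box E: F(E→F) = (355.00 + 118.9) − 189.6 = 284.30 Tg/yr.
Box F throughput = its input = 284.30 Tg/yr; τ = 12540 / 284.30 = 44.11 yr.

44.1 yr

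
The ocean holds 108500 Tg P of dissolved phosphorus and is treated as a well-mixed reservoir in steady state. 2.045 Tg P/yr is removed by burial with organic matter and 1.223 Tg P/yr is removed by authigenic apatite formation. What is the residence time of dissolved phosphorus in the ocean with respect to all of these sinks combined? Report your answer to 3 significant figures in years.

Total removal flux = 2.045 + 1.223 = 3.2680 Tg P/yr.
τ = M / ΣF_out = 108500 / 3.2680 = 33200 yr.

33200 yr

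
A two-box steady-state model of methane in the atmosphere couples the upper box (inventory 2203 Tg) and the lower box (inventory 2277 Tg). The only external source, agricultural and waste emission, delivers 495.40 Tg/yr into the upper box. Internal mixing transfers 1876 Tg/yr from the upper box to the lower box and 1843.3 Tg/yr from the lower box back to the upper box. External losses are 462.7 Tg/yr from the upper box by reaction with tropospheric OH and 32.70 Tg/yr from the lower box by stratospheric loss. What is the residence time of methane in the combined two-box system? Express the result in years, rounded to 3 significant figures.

For the system as a whole, the A↔B exchange is internal and contributes nothing to the throughput; only the external sinks remove mass.
M_total = 2203 + 2277 = 4480.0 Tg.
ΣF_external_out = 462.7 + 32.70 = 495.40 Tg/yr.
τ = M_total / ΣF_ext = 4480.0 / 495.40 = 9.043 yr.

9.04 yr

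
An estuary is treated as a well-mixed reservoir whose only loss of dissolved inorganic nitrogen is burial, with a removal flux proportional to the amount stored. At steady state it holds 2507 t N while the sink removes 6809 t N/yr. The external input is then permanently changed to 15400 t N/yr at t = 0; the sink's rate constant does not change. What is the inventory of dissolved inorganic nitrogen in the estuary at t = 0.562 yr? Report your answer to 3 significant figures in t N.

4980 t N

τ = M₀/F₀ = 2507/6809 = 0.3682 yr; rate constant k = 1/τ.
New steady state M_∞ = F₁/k = F₁·τ = 15400 × 0.3682 = 5670.1 t N.
M(t) = M_∞ + (M₀ − M_∞)·e^(−t/τ); t/τ = 0.562/0.3682 = 1.526, so e^(−t/τ) = 0.2173.
M(t) = 5670.1 − 3163 × 0.2173 = 4982.7 t N.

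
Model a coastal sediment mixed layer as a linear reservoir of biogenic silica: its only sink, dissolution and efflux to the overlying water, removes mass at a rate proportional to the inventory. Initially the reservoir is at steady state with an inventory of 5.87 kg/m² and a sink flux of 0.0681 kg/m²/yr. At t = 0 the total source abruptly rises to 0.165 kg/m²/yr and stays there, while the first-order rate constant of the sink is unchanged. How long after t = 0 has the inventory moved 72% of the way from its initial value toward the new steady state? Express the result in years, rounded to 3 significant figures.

τ = M₀/F₀ = 5.87/0.0681 = 86.20 yr.
The remaining gap fraction is e^(−t/τ); 72% covered ⇒ e^(−t/τ) = 0.280.
t = −τ ln(0.280) = 86.20 × 1.273 = 109.7 yr.

110 yr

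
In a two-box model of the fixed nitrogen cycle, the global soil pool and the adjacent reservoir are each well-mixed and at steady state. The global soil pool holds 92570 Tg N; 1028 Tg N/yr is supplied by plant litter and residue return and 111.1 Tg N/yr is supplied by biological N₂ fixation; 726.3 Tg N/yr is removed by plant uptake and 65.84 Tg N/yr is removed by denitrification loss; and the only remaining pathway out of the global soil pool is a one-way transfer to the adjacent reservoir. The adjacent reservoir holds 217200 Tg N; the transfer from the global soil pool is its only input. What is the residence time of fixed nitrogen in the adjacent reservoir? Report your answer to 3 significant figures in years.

626 yr

Balance the global soil pool: ΣF_in = 1028 + 111.1 = 1139.1 Tg N/yr.
Transfer to the adjacent reservoir = ΣF_in − (726.3 + 65.84) = 346.96 Tg N/yr.
At steady state the output of the adjacent reservoir equals its input, 346.96 Tg N/yr.
τ = M / F = 217200 / 346.96 = 626.0 yr.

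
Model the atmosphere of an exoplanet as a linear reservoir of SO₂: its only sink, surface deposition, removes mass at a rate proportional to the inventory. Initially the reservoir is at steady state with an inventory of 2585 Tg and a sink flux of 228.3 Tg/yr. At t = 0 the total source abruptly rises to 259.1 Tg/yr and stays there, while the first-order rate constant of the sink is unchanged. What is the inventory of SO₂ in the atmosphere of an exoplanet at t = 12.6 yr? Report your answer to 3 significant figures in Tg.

2820 Tg

τ = M₀/F₀ = 2585/228.3 = 11.32 yr; rate constant k = 1/τ.
New steady state M_∞ = F₁/k = F₁·τ = 259.1 × 11.32 = 2933.7 Tg.
M(t) = M_∞ + (M₀ − M_∞)·e^(−t/τ); t/τ = 12.6/11.32 = 1.113, so e^(−t/τ) = 0.3286.
M(t) = 2933.7 − 348.7 × 0.3286 = 2819.1 Tg.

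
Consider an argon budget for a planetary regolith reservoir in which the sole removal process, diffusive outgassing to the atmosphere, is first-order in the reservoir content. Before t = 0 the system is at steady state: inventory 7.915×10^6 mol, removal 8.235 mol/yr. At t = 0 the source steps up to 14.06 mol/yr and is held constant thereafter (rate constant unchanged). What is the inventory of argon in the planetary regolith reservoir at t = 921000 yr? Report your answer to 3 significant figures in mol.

1.14×10^7 mol

The sink rate constant is k = F₀/M₀ = 8.235/7.915×10^6 = 1.040×10^-6 yr⁻¹.
Solving dM/dt = F₁ − kM with M(0) = M₀ gives M(t) = F₁/k + (M₀ − F₁/k)·e^(−kt).
F₁/k = 14.06/1.040×10^-6 = 1.3514×10^7 mol; kt = 1.040×10^-6 × 921000 = 0.9582, e^(−kt) = 0.3836.
M(921000) = 1.3514×10^7 + (7.915×10^6 − 1.3514×10^7) × 0.3836 = 1.3514×10^7 − 2.147×10^6 = 1.1366×10^7 mol.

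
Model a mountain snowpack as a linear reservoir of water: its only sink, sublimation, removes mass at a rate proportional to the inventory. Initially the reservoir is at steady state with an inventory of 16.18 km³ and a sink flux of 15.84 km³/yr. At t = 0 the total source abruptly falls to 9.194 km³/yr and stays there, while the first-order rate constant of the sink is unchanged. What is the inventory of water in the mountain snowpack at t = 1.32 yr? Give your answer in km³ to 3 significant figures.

11.3 km³

τ = M₀/F₀ = 16.18/15.84 = 1.021 yr; rate constant k = 1/τ.
New steady state M_∞ = F₁/k = F₁·τ = 9.194 × 1.021 = 9.3913 km³.
M(t) = M_∞ + (M₀ − M_∞)·e^(−t/τ); t/τ = 1.32/1.021 = 1.292, so e^(−t/τ) = 0.2746.
M(t) = 9.3913 + 6.789 × 0.2746 = 11.256 km³.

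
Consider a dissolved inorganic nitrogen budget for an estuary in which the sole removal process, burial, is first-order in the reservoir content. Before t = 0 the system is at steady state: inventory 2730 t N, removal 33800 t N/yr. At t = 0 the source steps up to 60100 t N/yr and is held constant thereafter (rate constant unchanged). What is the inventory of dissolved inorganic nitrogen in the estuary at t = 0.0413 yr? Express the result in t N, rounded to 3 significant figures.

Residence time τ = M₀/F₀ = 0.08077 yr. The eventual steady state is M_∞ = M₀·(F₁/F₀) = 2730 × 60100/33800 = 4854.2 t N.
The anomaly ΔM(t) = M(t) − M_∞ decays as ΔM₀·e^(−t/τ) with ΔM₀ = 2730 − 4854.2 = −2124 t N.
At t = 0.0413 yr, e^(−t/τ) = e^(−0.5113) = 0.5997, so ΔM = −1274 t N and M = 4854.2 − 1274 = 3580.3 t N.

3580 t N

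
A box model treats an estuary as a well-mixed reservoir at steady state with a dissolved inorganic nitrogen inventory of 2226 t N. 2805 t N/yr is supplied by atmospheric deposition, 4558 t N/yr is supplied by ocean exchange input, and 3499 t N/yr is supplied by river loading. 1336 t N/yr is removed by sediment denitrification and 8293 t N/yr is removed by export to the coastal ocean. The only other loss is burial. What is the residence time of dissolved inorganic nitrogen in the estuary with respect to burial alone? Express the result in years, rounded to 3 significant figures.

1.81 yr

At steady state ΣF_in = ΣF_out.
ΣF_in = 2805 + 4558 + 3499 = 10862 t N/yr.
Burial flux = ΣF_in − (1336 + 8293) = 10862 − 9629 = 1233 t N/yr.
τ = M / F = 2226 / 1233 = 1.805 yr.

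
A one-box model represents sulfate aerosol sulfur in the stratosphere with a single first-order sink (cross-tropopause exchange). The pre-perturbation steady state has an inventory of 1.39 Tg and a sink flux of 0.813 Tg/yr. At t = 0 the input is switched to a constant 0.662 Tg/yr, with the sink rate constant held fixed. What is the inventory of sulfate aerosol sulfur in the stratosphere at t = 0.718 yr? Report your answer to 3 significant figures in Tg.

The sink rate constant is k = F₀/M₀ = 0.813/1.39 = 0.5849 yr⁻¹.
Solving dM/dt = F₁ − kM with M(0) = M₀ gives M(t) = F₁/k + (M₀ − F₁/k)·e^(−kt).
F₁/k = 0.662/0.5849 = 1.1318 Tg; kt = 0.5849 × 0.718 = 0.4200, e^(−kt) = 0.6571.
M(0.718) = 1.1318 + (1.39 − 1.1318) × 0.6571 = 1.1318 + 0.1696 = 1.3015 Tg.

1.30 Tg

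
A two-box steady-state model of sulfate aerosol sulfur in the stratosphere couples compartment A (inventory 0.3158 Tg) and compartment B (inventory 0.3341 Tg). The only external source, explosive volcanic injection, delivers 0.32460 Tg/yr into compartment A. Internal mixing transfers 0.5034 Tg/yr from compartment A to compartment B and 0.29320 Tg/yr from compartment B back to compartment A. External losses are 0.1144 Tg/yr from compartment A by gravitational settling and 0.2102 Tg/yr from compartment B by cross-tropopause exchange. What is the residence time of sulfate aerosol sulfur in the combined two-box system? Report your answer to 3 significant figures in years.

2.00 yr

Treat the two boxes together as one reservoir: the mixing fluxes between them are internal recycling, so τ = ΣM / Σ(external losses).
M_total = 0.3158 + 0.3341 = 0.64990 Tg.
ΣF_external_out = 0.1144 + 0.2102 = 0.32460 Tg/yr.
τ = M_total / ΣF_ext = 0.64990 / 0.32460 = 2.002 yr.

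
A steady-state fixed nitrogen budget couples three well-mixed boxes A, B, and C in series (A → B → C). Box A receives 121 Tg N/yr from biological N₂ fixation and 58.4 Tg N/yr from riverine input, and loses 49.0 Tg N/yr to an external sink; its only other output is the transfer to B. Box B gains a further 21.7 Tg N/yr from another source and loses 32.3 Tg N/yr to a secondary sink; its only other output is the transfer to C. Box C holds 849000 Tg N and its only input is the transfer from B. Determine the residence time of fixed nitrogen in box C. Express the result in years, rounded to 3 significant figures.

7090 yr

Box A: F(A→B) = (121 + 58.4) − 49.0 = 130.40 Tg N/yr.
Box B: F(B→C) = (130.40 + 21.7) − 32.3 = 119.80 Tg N/yr.
Box C throughput = its input = 119.80 Tg N/yr; τ = 849000 / 119.80 = 7087 yr.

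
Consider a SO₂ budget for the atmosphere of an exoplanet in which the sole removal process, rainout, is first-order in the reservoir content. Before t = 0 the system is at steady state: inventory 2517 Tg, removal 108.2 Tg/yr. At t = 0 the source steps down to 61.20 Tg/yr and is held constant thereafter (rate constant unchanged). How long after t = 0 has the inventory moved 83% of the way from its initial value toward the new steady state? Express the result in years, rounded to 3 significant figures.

41.2 yr

τ = M₀/F₀ = 2517/108.2 = 23.26 yr.
The remaining gap fraction is e^(−t/τ); 83% covered ⇒ e^(−t/τ) = 0.170.
t = −τ ln(0.170) = 23.26 × 1.772 = 41.22 yr.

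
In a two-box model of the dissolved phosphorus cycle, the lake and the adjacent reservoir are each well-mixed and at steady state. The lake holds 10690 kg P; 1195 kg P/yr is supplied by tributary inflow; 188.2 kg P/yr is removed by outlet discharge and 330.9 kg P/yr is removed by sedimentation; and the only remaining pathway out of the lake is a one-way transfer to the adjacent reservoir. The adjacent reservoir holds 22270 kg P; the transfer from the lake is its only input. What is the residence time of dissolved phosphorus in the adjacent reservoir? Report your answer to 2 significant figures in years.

Balance the lake: ΣF_in = 1195.0 kg P/yr.
Transfer to the adjacent reservoir = ΣF_in − (188.2 + 330.9) = 675.90 kg P/yr.
At steady state the output of the adjacent reservoir equals its input, 675.90 kg P/yr.
τ = M / F = 22270 / 675.90 = 32.95 yr.

33 yr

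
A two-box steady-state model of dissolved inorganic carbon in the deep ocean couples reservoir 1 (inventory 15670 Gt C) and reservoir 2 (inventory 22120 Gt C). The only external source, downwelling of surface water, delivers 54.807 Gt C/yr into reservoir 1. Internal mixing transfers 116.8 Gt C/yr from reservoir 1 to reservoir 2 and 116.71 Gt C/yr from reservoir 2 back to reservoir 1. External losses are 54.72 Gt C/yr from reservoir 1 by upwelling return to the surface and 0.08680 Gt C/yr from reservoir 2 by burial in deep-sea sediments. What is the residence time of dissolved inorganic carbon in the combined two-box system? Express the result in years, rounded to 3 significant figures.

Treat the two boxes together as one reservoir: the mixing fluxes between them are internal recycling, so τ = ΣM / Σ(external losses).
M_total = 15670 + 22120 = 37790 Gt C.
ΣF_external_out = 54.72 + 0.08680 = 54.807 Gt C/yr.
τ = M_total / ΣF_ext = 37790 / 54.807 = 689.5 yr.

690 yr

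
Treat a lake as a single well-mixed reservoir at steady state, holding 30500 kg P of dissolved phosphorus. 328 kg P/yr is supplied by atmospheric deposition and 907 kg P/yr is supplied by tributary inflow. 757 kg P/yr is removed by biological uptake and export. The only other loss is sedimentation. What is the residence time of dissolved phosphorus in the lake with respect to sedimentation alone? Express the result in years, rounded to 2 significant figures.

At steady state ΣF_in = ΣF_out.
ΣF_in = 328 + 907 = 1235.0 kg P/yr.
Sedimentation flux = ΣF_in − (757) = 1235.0 − 757.0 = 478.0 kg P/yr.
τ = M / F = 30500 / 478.0 = 63.81 yr.

64 yr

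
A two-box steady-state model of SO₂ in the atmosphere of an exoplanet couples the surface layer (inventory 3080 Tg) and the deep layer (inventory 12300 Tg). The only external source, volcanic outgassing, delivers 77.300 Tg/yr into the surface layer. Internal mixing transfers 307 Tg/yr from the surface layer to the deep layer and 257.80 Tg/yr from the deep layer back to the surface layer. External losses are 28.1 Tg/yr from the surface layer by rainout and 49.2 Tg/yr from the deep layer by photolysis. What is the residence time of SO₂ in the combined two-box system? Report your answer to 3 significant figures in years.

199 yr

Treat the two boxes together as one reservoir: the mixing fluxes between them are internal recycling, so τ = ΣM / Σ(external losses).
M_total = 3080 + 12300 = 15380 Tg.
ΣF_external_out = 28.1 + 49.2 = 77.300 Tg/yr.
τ = M_total / ΣF_ext = 15380 / 77.300 = 199.0 yr.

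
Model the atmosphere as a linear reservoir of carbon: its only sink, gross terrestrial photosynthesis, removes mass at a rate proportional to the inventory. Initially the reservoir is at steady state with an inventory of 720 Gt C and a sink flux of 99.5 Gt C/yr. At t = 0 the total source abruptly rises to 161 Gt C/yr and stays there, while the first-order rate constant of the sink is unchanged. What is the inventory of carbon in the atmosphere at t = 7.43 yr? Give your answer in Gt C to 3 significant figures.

1010 Gt C

Residence time τ = M₀/F₀ = 7.236 yr. The eventual steady state is M_∞ = M₀·(F₁/F₀) = 720 × 161/99.5 = 1165.0 Gt C.
The anomaly ΔM(t) = M(t) − M_∞ decays as ΔM₀·e^(−t/τ) with ΔM₀ = 720 − 1165.0 = −445.0 Gt C.
At t = 7.43 yr, e^(−t/τ) = e^(−1.027) = 0.3582, so ΔM = −159.4 Gt C and M = 1165.0 − 159.4 = 1005.6 Gt C.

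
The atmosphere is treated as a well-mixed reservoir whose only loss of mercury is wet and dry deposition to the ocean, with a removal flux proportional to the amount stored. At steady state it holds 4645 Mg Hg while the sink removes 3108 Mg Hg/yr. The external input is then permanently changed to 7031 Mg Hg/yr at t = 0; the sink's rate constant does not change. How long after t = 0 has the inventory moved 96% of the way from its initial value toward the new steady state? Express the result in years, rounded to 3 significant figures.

τ = M₀/F₀ = 4645/3108 = 1.495 yr.
The remaining gap fraction is e^(−t/τ); 96% covered ⇒ e^(−t/τ) = 0.0400.
t = −τ ln(0.0400) = 1.495 × 3.219 = 4.811 yr.

4.81 yr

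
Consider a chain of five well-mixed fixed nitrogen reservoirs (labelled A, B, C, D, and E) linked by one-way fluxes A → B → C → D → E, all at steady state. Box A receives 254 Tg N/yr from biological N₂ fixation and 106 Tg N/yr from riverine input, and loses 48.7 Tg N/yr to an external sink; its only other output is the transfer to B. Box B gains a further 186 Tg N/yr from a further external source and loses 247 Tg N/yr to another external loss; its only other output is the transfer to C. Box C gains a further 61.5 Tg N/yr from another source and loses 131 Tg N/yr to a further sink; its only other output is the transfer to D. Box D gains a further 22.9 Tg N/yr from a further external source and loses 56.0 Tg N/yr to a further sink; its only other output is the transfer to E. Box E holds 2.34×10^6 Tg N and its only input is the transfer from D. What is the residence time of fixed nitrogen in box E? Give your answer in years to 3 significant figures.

Box A: F(A→B) = (254 + 106) − 48.7 = 311.30 Tg N/yr.
Box B: F(B→C) = (311.30 + 186) − 247 = 250.30 Tg N/yr.
Box C: F(C→D) = (250.30 + 61.5) − 131 = 180.80 Tg N/yr.
Box D: F(D→E) = (180.80 + 22.9) − 56.0 = 147.70 Tg N/yr.
Box E throughput = its input = 147.70 Tg N/yr; τ = 2.34×10^6 / 147.70 = 15840 yr.

15800 yr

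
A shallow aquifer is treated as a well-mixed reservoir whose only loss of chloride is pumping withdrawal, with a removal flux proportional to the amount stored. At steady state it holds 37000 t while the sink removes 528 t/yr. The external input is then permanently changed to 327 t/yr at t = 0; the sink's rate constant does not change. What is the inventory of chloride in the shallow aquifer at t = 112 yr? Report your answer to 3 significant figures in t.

25800 t

Residence time τ = M₀/F₀ = 70.08 yr. The eventual steady state is M_∞ = M₀·(F₁/F₀) = 37000 × 327/528 = 22915 t.
The anomaly ΔM(t) = M(t) − M_∞ decays as ΔM₀·e^(−t/τ) with ΔM₀ = 37000 − 22915 = 14090 t.
At t = 112 yr, e^(−t/τ) = e^(−1.598) = 0.2022, so ΔM = 2849 t and M = 22915 + 2849 = 25763 t.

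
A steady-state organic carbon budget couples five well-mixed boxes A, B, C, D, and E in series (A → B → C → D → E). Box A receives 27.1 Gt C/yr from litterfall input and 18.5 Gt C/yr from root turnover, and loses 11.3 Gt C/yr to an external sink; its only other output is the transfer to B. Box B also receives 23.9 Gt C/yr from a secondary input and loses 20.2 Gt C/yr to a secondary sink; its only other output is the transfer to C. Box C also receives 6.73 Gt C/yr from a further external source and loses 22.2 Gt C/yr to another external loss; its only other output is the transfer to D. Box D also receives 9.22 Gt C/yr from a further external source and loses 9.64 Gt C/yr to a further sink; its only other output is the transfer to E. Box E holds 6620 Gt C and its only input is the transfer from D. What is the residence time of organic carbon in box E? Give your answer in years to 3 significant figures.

299 yr

Box A: F(A→B) = (27.1 + 18.5) − 11.3 = 34.300 Gt C/yr.
Box B: F(B→C) = (34.300 + 23.9) − 20.2 = 38.000 Gt C/yr.
Box C: F(C→D) = (38.000 + 6.73) − 22.2 = 22.530 Gt C/yr.
Box D: F(D→E) = (22.530 + 9.22) − 9.64 = 22.110 Gt C/yr.
Box E throughput = its input = 22.110 Gt C/yr; τ = 6620 / 22.110 = 299.4 yr.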